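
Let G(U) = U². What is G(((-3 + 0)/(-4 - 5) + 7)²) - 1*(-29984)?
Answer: 2662960/81 ≈ 32876.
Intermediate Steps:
G(((-3 + 0)/(-4 - 5) + 7)²) - 1*(-29984) = (((-3 + 0)/(-4 - 5) + 7)²)² - 1*(-29984) = ((-3/(-9) + 7)²)² + 29984 = ((-3*(-⅑) + 7)²)² + 29984 = ((⅓ + 7)²)² + 29984 = ((22/3)²)² + 29984 = (484/9)² + 29984 = 234256/81 + 29984 = 2662960/81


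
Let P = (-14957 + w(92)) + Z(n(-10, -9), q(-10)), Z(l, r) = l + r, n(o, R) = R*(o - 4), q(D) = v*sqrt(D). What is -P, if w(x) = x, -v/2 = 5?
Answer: 14739 + 10*I*sqrt(10) ≈ 14739.0 + 31.623*I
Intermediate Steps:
v = -10 (v = -2*5 = -10)
q(D) = -10*sqrt(D)
n(o, R) = R*(-4 + o)
P = -14739 - 10*I*sqrt(10) (P = (-14957 + 92) + (-9*(-4 - 10) - 10*I*sqrt(10)) = -14865 + (-9*(-14) - 10*I*sqrt(10)) = -14865 + (126 - 10*I*sqrt(10)) = -14739 - 10*I*sqrt(10) ≈ -14739.0 - 31.623*I)
-P = -(-14739 - 10*I*sqrt(10)) = 14739 + 10*I*sqrt(10)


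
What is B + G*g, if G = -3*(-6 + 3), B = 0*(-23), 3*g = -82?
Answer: -246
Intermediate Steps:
g = -82/3 (g = (⅓)*(-82) = -82/3 ≈ -27.333)
B = 0
G = 9 (G = -3*(-3) = 9)
B + G*g = 0 + 9*(-82/3) = 0 - 246 = -246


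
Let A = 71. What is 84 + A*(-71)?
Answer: -4957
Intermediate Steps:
84 + A*(-71) = 84 + 71*(-71) = 84 - 5041 = -4957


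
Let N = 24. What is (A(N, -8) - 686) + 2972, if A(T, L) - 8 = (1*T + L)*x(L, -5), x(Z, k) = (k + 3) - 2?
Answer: 2230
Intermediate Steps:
x(Z, k) = 1 + k (x(Z, k) = (3 + k) - 2 = 1 + k)
A(T, L) = 8 - 4*L - 4*T (A(T, L) = 8 + (1*T + L)*(1 - 5) = 8 + (T + L)*(-4) = 8 + (L + T)*(-4) = 8 + (-4*L - 4*T) = 8 - 4*L - 4*T)
(A(N, -8) - 686) + 2972 = ((8 - 4*(-8) - 4*24) - 686) + 2972 = ((8 + 32 - 96) - 686) + 2972 = (-56 - 686) + 2972 = -742 + 2972 = 2230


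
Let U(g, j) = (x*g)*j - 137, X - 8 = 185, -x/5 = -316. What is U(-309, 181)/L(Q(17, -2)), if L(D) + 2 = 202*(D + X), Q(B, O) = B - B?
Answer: -88367957/38984 ≈ -2266.8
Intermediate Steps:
x = 1580 (x = -5*(-316) = 1580)
X = 193 (X = 8 + 185 = 193)
Q(B, O) = 0
L(D) = 38984 + 202*D (L(D) = -2 + 202*(D + 193) = -2 + 202*(193 + D) = -2 + (38986 + 202*D) = 38984 + 202*D)
U(g, j) = -137 + 1580*g*j (U(g, j) = (1580*g)*j - 137 = 1580*g*j - 137 = -137 + 1580*g*j)
U(-309, 181)/L(Q(17, -2)) = (-137 + 1580*(-309)*181)/(38984 + 202*0) = (-137 - 88367820)/(38984 + 0) = -88367957/38984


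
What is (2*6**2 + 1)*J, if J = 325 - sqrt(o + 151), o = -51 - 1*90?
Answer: 23725 - 73*sqrt(10) ≈ 23494.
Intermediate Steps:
o = -141 (o = -51 - 90 = -141)
J = 325 - sqrt(10) (J = 325 - sqrt(-141 + 151) = 325 - sqrt(10) ≈ 321.84)
(2*6**2 + 1)*J = (2*6**2 + 1)*(325 - sqrt(10)) = (2*36 + 1)*(325 - sqrt(10)) = (72 + 1)*(325 - sqrt(10)) = 73*(325 - sqrt(10)) = 23725 - 73*sqrt(10)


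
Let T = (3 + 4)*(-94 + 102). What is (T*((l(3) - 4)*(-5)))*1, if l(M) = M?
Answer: 280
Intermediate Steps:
T = 56 (T = 7*8 = 56)
(T*((l(3) - 4)*(-5)))*1 = (56*((3 - 4)*(-5)))*1 = (56*(-1*(-5)))*1 = (56*5)*1 = 280*1 = 280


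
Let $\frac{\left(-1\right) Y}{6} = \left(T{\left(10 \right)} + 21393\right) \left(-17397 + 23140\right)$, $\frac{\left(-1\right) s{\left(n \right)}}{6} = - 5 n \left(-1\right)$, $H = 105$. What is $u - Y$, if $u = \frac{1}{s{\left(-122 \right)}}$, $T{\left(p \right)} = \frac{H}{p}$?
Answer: $\frac{2699329798981}{3660} \approx 7.3752 \cdot 10^{8}$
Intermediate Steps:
$s{\left(n \right)} = - 30 n$ ($s{\left(n \right)} = - 6 - 5 n \left(-1\right) = - 6 \cdot 5 n = - 30 n$)
$T{\left(p \right)} = \frac{105}{p}$
$Y = -737521803$ ($Y = - 6 \left(\frac{105}{10} + 21393\right) \left(-17397 + 23140\right) = - 6 \left(105 \cdot \frac{1}{10} + 21393\right) 5743 = - 6 \left(\frac{21}{2} + 21393\right) 5743 = - 6 \cdot \frac{42807}{2} \cdot 5743 = \left(-6\right) \frac{245840601}{2} = -737521803$)
$u = \frac{1}{3660}$ ($u = \frac{1}{\left(-30\right) \left(-122\right)} = \frac{1}{3660} \approx 0.00027322$)
$u - Y = \frac{1}{3660} - -737521803 = \frac{1}{3660} + 737521803 = \frac{2699329798981}{3660}$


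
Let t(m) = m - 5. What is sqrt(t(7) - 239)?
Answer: I*sqrt(237) ≈ 15.395*I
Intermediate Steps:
t(m) = -5 + m
sqrt(t(7) - 239) = sqrt((-5 + 7) - 239) = sqrt(2 - 239) = sqrt(-237) = I*sqrt(237)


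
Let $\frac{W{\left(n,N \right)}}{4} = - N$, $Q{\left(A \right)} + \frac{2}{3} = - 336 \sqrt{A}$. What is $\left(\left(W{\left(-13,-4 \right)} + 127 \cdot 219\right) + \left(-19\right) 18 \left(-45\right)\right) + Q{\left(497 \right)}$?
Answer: $\frac{129655}{3} - 336 \sqrt{497} \approx 35728.0$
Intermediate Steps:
$Q{\left(A \right)} = - \frac{2}{3} - 336 \sqrt{A}$
$W{\left(n,N \right)} = - 4 N$ ($W{\left(n,N \right)} = 4 \left(- N\right) = - 4 N$)
$\left(\left(W{\left(-13,-4 \right)} + 127 \cdot 219\right) + \left(-19\right) 18 \left(-45\right)\right) + Q{\left(497 \right)} = \left(\left(\left(-4\right) \left(-4\right) + 127 \cdot 219\right) + \left(-19\right) 18 \left(-45\right)\right) - \left(\frac{2}{3} + 336 \sqrt{497}\right) = \left(\left(16 + 27813\right) - -15390\right) - \left(\frac{2}{3} + 336 \sqrt{497}\right) = \left(27829 + 15390\right) - \left(\frac{2}{3} + 336 \sqrt{497}\right) = 43219 - \left(\frac{2}{3} + 336 \sqrt{497}\right) = \frac{129655}{3} - 336 \sqrt{497}$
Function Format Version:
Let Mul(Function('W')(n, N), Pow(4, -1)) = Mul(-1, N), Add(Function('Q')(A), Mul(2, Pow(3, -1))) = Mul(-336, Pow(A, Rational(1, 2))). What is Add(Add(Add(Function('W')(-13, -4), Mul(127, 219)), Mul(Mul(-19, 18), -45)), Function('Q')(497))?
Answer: Add(Rational(129655, 3), Mul(-336, Pow(497, Rational(1, 2)))) ≈ 35728.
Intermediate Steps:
Function('Q')(A) = Add(Rational(-2, 3), Mul(-336, Pow(A, Rational(1, 2))))
Function('W')(n, N) = Mul(-4, N) (Function('W')(n, N) = Mul(4, Mul(-1, N)) = Mul(-4, N))
Add(Add(Add(Function('W')(-13, -4), Mul(127, 219)), Mul(Mul(-19, 18), -45)), Function('Q')(497)) = Add(Add(Add(Mul(-4, -4), Mul(127, 219)), Mul(Mul(-19, 18), -45)), Add(Rational(-2, 3), Mul(-336, Pow(497, Rational(1, 2))))) = Add(Add(Add(16, 27813), Mul(-342, -45)), Add(Rational(-2, 3), Mul(-336, Pow(497, Rational(1, 2))))) = Add(Add(27829, 15390), Add(Rational(-2, 3), Mul(-336, Pow(497, Rational(1, 2))))) = Add(43219, Add(Rational(-2, 3), Mul(-336, Pow(497, Rational(1, 2))))) = Add(Rational(129655, 3), Mul(-336, Pow(497, Rational(1, 2))))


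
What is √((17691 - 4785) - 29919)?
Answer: I*√17013 ≈ 130.43*I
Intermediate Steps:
√((17691 - 4785) - 29919) = √(12906 - 29919) = √(-17013) = I*√17013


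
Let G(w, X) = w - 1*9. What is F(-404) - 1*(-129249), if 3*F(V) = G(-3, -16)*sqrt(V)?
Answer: 129249 - 8*I*sqrt(101) ≈ 1.2925e+5 - 80.399*I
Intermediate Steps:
G(w, X) = -9 + w (G(w, X) = w - 9 = -9 + w)
F(V) = -4*sqrt(V) (F(V) = ((-9 - 3)*sqrt(V))/3 = (-12*sqrt(V))/3 = -4*sqrt(V))
F(-404) - 1*(-129249) = -8*I*sqrt(101) - 1*(-129249) = -8*I*sqrt(101) + 129249 = 129249 - 8*I*sqrt(101)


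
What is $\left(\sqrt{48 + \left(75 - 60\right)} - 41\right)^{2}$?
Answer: $1744 - 246 \sqrt{7} \approx 1093.1$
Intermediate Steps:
$\left(\sqrt{48 + \left(75 - 60\right)} - 41\right)^{2} = \left(\sqrt{48 + 15} - 41\right)^{2} = \left(\sqrt{63} - 41\right)^{2} = \left(3 \sqrt{7} - 41\right)^{2} = \left(-41 + 3 \sqrt{7}\right)^{2}$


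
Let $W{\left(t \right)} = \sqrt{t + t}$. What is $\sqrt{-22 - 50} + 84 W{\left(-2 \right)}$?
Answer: $6 i \left(28 + \sqrt{2}\right) \approx 176.49 i$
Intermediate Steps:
$W{\left(t \right)} = \sqrt{2} \sqrt{t}$ ($W{\left(t \right)} = \sqrt{2 t} = \sqrt{2} \sqrt{t}$)
$\sqrt{-22 - 50} + 84 W{\left(-2 \right)} = \sqrt{-22 - 50} + 84 \sqrt{2} \sqrt{-2} = \sqrt{-72} + 84 \sqrt{2} i \sqrt{2} = 6 i \sqrt{2} + 84 \cdot 2 i = 6 i \sqrt{2} + 168 i = 168 i + 6 i \sqrt{2}$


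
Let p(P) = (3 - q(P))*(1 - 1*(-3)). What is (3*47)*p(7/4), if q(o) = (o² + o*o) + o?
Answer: -5499/2 ≈ -2749.5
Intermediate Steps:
q(o) = o + 2*o² (q(o) = (o² + o²) + o = 2*o² + o = o + 2*o²)
p(P) = 12 - 4*P*(1 + 2*P) (p(P) = (3 - P*(1 + 2*P))*(1 - 1*(-3)) = (3 - P*(1 + 2*P))*(1 + 3) = (3 - P*(1 + 2*P))*4 = 12 - 4*P*(1 + 2*P))
(3*47)*p(7/4) = (3*47)*(12 - 4*7/4*(1 + 2*(7/4))) = 141*(12 - 4*7*(¼)*(1 + 2*(7*(¼)))) = 141*(12 - 4*7/4*(1 + 2*(7/4))) = 141*(12 - 4*7/4*(1 + 7/2)) = 141*(12 - 4*7/4*9/2) = 141*(12 - 63/2) = 141*(-39/2) = -5499/2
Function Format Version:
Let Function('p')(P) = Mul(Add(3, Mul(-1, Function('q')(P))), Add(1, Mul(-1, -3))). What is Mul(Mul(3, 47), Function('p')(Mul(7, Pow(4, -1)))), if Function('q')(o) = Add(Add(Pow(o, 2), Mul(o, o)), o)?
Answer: Rational(-5499, 2) ≈ -2749.5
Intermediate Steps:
Function('q')(o) = Add(o, Mul(2, Pow(o, 2))) (Function('q')(o) = Add(Add(Pow(o, 2), Pow(o, 2)), o) = Add(Mul(2, Pow(o, 2)), o) = Add(o, Mul(2, Pow(o, 2))))
Function('p')(P) = Add(12, Mul(-4, P, Add(1, Mul(2, P)))) (Function('p')(P) = Mul(Add(3, Mul(-1, Mul(P, Add(1, Mul(2, P))))), Add(1, Mul(-1, -3))) = Mul(Add(3, Mul(-1, P, Add(1, Mul(2, P)))), Add(1, 3)) = Mul(Add(3, Mul(-1, P, Add(1, Mul(2, P)))), 4) = Add(12, Mul(-4, P, Add(1, Mul(2, P)))))
Mul(Mul(3, 47), Function('p')(Mul(7, Pow(4, -1)))) = Mul(Mul(3, 47), Add(12, Mul(-4, Mul(7, Pow(4, -1)), Add(1, Mul(2, Mul(7, Pow(4, -1))))))) = Mul(141, Add(12, Mul(-4, Mul(7, Rational(1, 4)), Add(1, Mul(2, Mul(7, Rational(1, 4))))))) = Mul(141, Add(12, Mul(-4, Rational(7, 4), Add(1, Mul(2, Rational(7, 4)))))) = Mul(141, Add(12, Mul(-4, Rational(7, 4), Add(1, Rational(7, 2))))) = Mul(141, Add(12, Mul(-4, Rational(7, 4), Rational(9, 2)))) = Mul(141, Add(12, Rational(-63, 2))) = Mul(141, Rational(-39, 2)) = Rational(-5499, 2)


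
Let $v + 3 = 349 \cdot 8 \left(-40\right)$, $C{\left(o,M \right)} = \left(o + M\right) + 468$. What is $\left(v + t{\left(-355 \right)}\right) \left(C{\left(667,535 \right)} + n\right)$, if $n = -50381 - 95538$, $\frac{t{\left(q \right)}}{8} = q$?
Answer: $16519828227$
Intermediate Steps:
$C{\left(o,M \right)} = 468 + M + o$ ($C{\left(o,M \right)} = \left(M + o\right) + 468 = 468 + M + o$)
$t{\left(q \right)} = 8 q$
$n = -145919$
$v = -111683$ ($v = -3 + 349 \cdot 8 \left(-40\right) = -3 + 349 \left(-320\right) = -3 - 111680 = -111683$)
$\left(v + t{\left(-355 \right)}\right) \left(C{\left(667,535 \right)} + n\right) = \left(-111683 + 8 \left(-355\right)\right) \left(\left(468 + 535 + 667\right) - 145919\right) = \left(-111683 - 2840\right) \left(1670 - 145919\right) = \left(-114523\right) \left(-144249\right) = 16519828227$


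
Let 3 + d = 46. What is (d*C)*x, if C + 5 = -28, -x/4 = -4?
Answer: -22704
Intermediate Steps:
x = 16 (x = -4*(-4) = 16)
C = -33 (C = -5 - 28 = -33)
d = 43 (d = -3 + 46 = 43)
(d*C)*x = (43*(-33))*16 = -1419*16 = -22704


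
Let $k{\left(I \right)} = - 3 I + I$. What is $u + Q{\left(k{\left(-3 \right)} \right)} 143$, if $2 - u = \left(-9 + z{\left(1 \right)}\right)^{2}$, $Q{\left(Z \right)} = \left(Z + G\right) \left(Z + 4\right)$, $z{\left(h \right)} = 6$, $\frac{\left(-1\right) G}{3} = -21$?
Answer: $98663$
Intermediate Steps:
$G = 63$ ($G = \left(-3\right) \left(-21\right) = 63$)
$k{\left(I \right)} = - 2 I$
$Q{\left(Z \right)} = \left(4 + Z\right) \left(63 + Z\right)$ ($Q{\left(Z \right)} = \left(Z + 63\right) \left(Z + 4\right) = \left(63 + Z\right) \left(4 + Z\right) = \left(4 + Z\right) \left(63 + Z\right)$)
$u = -7$ ($u = 2 - \left(-9 + 6\right)^{2} = 2 - \left(-3\right)^{2} = 2 - 9 = -7$)
$u + Q{\left(k{\left(-3 \right)} \right)} 143 = -7 + \left(252 + \left(\left(-2\right) \left(-3\right)\right)^{2} + 67 \left(\left(-2\right) \left(-3\right)\right)\right) 143 = -7 + \left(252 + 6^{2} + 67 \cdot 6\right) 143 = -7 + \left(252 + 36 + 402\right) 143 = -7 + 690 \cdot 143 = -7 + 98670 = 98663$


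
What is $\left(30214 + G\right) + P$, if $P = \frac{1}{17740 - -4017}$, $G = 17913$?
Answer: $\frac{1047099140}{21757} \approx 48127.0$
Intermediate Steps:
$P = \frac{1}{21757}$ ($P = \frac{1}{17740 + \left(-11564 + 15581\right)} = \frac{1}{17740 + 4017} = \frac{1}{21757} \approx 4.5962 \cdot 10^{-5}$)
$\left(30214 + G\right) + P = \left(30214 + 17913\right) + \frac{1}{21757} = 48127 + \frac{1}{21757} = \frac{1047099140}{21757}$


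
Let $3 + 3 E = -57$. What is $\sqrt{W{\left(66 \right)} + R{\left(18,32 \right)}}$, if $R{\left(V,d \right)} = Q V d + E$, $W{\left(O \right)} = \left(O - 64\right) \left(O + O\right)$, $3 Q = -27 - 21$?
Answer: $2 i \sqrt{2243} \approx 94.721 i$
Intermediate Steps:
$Q = -16$ ($Q = \frac{-27 - 21}{3} = \frac{1}{3} \left(-48\right) = -16$)
$E = -20$ ($E = -1 + \frac{1}{3} \left(-57\right) = -1 - 19 = -20$)
$W{\left(O \right)} = 2 O \left(-64 + O\right)$ ($W{\left(O \right)} = \left(-64 + O\right) 2 O = 2 O \left(-64 + O\right)$)
$R{\left(V,d \right)} = -20 - 16 V d$ ($R{\left(V,d \right)} = - 16 V d - 20 = -20 - 16 V d$)
$\sqrt{W{\left(66 \right)} + R{\left(18,32 \right)}} = \sqrt{2 \cdot 66 \left(-64 + 66\right) - \left(20 + 288 \cdot 32\right)} = \sqrt{2 \cdot 66 \cdot 2 - 9236} = \sqrt{264 - 9236} = \sqrt{-8972} = 2 i \sqrt{2243}$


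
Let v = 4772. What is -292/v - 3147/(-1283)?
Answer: 3660712/1530619 ≈ 2.3917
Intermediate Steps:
-292/v - 3147/(-1283) = -292/4772 - 3147/(-1283) = -292*1/4772 - 3147*(-1/1283) = -73/1193 + 3147/1283 = 3660712/1530619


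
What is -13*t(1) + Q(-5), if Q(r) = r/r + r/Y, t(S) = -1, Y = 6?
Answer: 79/6 ≈ 13.167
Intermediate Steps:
Q(r) = 1 + r/6 (Q(r) = r/r + r/6 = 1 + r*(⅙) = 1 + r/6)
-13*t(1) + Q(-5) = -13*(-1) + (1 + (⅙)*(-5)) = 13 + (1 - ⅚) = 13 + ⅙ = 79/6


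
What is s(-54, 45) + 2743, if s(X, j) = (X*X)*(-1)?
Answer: -173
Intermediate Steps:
s(X, j) = -X**2 (s(X, j) = X**2*(-1) = -X**2)
s(-54, 45) + 2743 = -1*(-54)**2 + 2743 = -1*2916 + 2743 = -2916 + 2743 = -173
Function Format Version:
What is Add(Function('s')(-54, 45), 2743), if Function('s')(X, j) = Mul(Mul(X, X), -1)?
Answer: -173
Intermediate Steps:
Function('s')(X, j) = Mul(-1, Pow(X, 2)) (Function('s')(X, j) = Mul(Pow(X, 2), -1) = Mul(-1, Pow(X, 2)))
Add(Function('s')(-54, 45), 2743) = Add(Mul(-1, Pow(-54, 2)), 2743) = Add(Mul(-1, 2916), 2743) = Add(-2916, 2743) = -173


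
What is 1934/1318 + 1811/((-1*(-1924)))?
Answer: 3053957/1267916 ≈ 2.4086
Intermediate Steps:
1934/1318 + 1811/((-1*(-1924))) = 1934*(1/1318) + 1811/1924 = 967/659 + 1811*(1/1924) = 967/659 + 1811/1924 = 3053957/1267916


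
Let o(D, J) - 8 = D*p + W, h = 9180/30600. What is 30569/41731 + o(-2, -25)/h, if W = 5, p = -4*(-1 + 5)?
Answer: 6290219/41731 ≈ 150.73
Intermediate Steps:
p = -16 (p = -4*4 = -16)
h = 3/10 (h = 9180*(1/30600) = 3/10 ≈ 0.30000)
o(D, J) = 13 - 16*D (o(D, J) = 8 + (D*(-16) + 5) = 8 + (-16*D + 5) = 8 + (5 - 16*D) = 13 - 16*D)
30569/41731 + o(-2, -25)/h = 30569/41731 + (13 - 16*(-2))/(3/10) = 30569*(1/41731) + (13 + 32)*(10/3) = 30569/41731 + 45*(10/3) = 30569/41731 + 150 = 6290219/41731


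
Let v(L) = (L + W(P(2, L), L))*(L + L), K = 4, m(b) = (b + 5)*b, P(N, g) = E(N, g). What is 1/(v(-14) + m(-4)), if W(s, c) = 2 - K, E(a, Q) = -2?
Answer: 1/444 ≈ 0.0022523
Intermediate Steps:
P(N, g) = -2
m(b) = b*(5 + b) (m(b) = (5 + b)*b = b*(5 + b))
W(s, c) = -2 (W(s, c) = 2 - 1*4 = 2 - 4 = -2)
v(L) = 2*L*(-2 + L) (v(L) = (L - 2)*(L + L) = (-2 + L)*(2*L) = 2*L*(-2 + L))
1/(v(-14) + m(-4)) = 1/(2*(-14)*(-2 - 14) - 4*(5 - 4)) = 1/(2*(-14)*(-16) - 4*1) = 1/(448 - 4) = 1/444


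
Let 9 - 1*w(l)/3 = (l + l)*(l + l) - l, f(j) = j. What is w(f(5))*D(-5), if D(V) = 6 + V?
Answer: -258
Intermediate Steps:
w(l) = 27 - 12*l² + 3*l (w(l) = 27 - 3*((l + l)*(l + l) - l) = 27 - 3*((2*l)*(2*l) - l) = 27 - 3*(4*l² - l) = 27 - 3*(-l + 4*l²) = 27 + (-12*l² + 3*l) = 27 - 12*l² + 3*l)
w(f(5))*D(-5) = (27 - 12*5² + 3*5)*(6 - 5) = (27 - 12*25 + 15)*1 = (27 - 300 + 15)*1 = -258*1 = -258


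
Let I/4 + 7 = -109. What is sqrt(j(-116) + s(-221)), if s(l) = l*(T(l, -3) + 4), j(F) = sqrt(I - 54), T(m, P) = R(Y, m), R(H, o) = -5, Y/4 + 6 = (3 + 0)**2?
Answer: sqrt(221 + I*sqrt(518)) ≈ 14.886 + 0.76448*I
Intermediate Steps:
I = -464 (I = -28 + 4*(-109) = -28 - 436 = -464)
Y = 12 (Y = -24 + 4*(3 + 0)**2 = -24 + 4*3**2 = -24 + 4*9 = -24 + 36 = 12)
T(m, P) = -5
j(F) = I*sqrt(518) (j(F) = sqrt(-464 - 54) = sqrt(-518) = I*sqrt(518))
s(l) = -l (s(l) = l*(-5 + 4) = l*(-1) = -l)
sqrt(j(-116) + s(-221)) = sqrt(I*sqrt(518) - 1*(-221)) = sqrt(I*sqrt(518) + 221) = sqrt(221 + I*sqrt(518))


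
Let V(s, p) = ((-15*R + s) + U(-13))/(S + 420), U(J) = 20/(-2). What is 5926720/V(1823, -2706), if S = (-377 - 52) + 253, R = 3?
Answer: 180764960/221 ≈ 8.1794e+5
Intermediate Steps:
U(J) = -10 (U(J) = 20*(-1/2) = -10)
S = -176 (S = -429 + 253 = -176)
V(s, p) = -55/244 + s/244 (V(s, p) = ((-15*3 + s) - 10)/(-176 + 420) = ((-45 + s) - 10)/244 = (-55 + s)*(1/244) = -55/244 + s/244)
5926720/V(1823, -2706) = 5926720/(-55/244 + (1/244)*1823) = 5926720/(-55/244 + 1823/244) = 5926720/(442/61) = 5926720*(61/442) = 180764960/221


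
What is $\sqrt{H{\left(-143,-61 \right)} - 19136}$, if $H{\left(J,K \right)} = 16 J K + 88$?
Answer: $2 \sqrt{30130} \approx 347.16$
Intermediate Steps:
$H{\left(J,K \right)} = 88 + 16 J K$ ($H{\left(J,K \right)} = 16 J K + 88 = 88 + 16 J K$)
$\sqrt{H{\left(-143,-61 \right)} - 19136} = \sqrt{\left(88 + 16 \left(-143\right) \left(-61\right)\right) - 19136} = \sqrt{\left(88 + 139568\right) - 19136} = \sqrt{139656 - 19136} = \sqrt{120520} = 2 \sqrt{30130}$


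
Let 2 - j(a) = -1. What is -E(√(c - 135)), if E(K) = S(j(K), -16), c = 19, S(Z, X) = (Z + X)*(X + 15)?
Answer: -13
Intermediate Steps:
j(a) = 3 (j(a) = 2 - 1*(-1) = 2 + 1 = 3)
S(Z, X) = (15 + X)*(X + Z) (S(Z, X) = (X + Z)*(15 + X) = (15 + X)*(X + Z))
E(K) = 13 (E(K) = (-16)² + 15*(-16) + 15*3 - 16*3 = 256 - 240 + 45 - 48 = 13)
-E(√(c - 135)) = -1*13 = -13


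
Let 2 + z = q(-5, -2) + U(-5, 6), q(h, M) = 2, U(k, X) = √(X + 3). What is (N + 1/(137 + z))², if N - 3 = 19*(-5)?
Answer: 165868641/19600 ≈ 8462.7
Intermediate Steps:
U(k, X) = √(3 + X)
N = -92 (N = 3 + 19*(-5) = 3 - 95 = -92)
z = 3 (z = -2 + (2 + √(3 + 6)) = -2 + (2 + √9) = -2 + (2 + 3) = -2 + 5 = 3)
(N + 1/(137 + z))² = (-92 + 1/(137 + 3))² = (-92 + 1/140)² = (-12879/140)² = 165868641/19600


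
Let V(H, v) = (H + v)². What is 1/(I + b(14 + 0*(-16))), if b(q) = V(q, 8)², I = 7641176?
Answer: 1/7875432 ≈ 1.2698e-7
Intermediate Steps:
b(q) = (8 + q)⁴ (b(q) = ((q + 8)²)² = ((8 + q)²)² = (8 + q)⁴)
1/(I + b(14 + 0*(-16))) = 1/(7641176 + (8 + (14 + 0*(-16)))⁴) = 1/(7641176 + (8 + (14 + 0))⁴) = 1/(7641176 + (8 + 14)⁴) = 1/(7641176 + 22⁴) = 1/(7641176 + 234256) = 1/7875432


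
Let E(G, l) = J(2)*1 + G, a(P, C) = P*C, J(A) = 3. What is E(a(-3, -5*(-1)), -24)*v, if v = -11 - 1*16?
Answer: 324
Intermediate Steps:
v = -27 (v = -11 - 16 = -27)
a(P, C) = C*P
E(G, l) = 3 + G (E(G, l) = 3*1 + G = 3 + G)
E(a(-3, -5*(-1)), -24)*v = (3 - 5*(-1)*(-3))*(-27) = (3 + 5*(-3))*(-27) = (3 - 15)*(-27) = -12*(-27) = 324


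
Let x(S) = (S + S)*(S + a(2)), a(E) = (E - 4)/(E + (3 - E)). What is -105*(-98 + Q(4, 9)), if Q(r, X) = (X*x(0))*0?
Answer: 10290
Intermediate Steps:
a(E) = -4/3 + E/3 (a(E) = (-4 + E)/3 = (-4 + E)*(⅓) = -4/3 + E/3)
x(S) = 2*S*(-⅔ + S) (x(S) = (S + S)*(S + (-4/3 + (⅓)*2)) = (2*S)*(S + (-4/3 + ⅔)) = (2*S)*(S - ⅔) = (2*S)*(-⅔ + S) = 2*S*(-⅔ + S))
Q(r, X) = 0 (Q(r, X) = (X*((⅔)*0*(-2 + 3*0)))*0 = (X*((⅔)*0*(-2 + 0)))*0 = (X*((⅔)*0*(-2)))*0 = (X*0)*0 = 0*0 = 0)
-105*(-98 + Q(4, 9)) = -105*(-98 + 0) = -105*(-98) = 10290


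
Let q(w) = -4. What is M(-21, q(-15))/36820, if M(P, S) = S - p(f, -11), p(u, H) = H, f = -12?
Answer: 1/5260 ≈ 0.00019011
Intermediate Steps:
M(P, S) = 11 + S (M(P, S) = S - 1*(-11) = S + 11 = 11 + S)
M(-21, q(-15))/36820 = (11 - 4)/36820 = 7*(1/36820) = 1/5260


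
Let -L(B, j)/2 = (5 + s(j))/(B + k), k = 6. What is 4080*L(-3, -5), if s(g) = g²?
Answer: -81600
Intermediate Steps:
L(B, j) = -2*(5 + j²)/(6 + B) (L(B, j) = -2*(5 + j²)/(B + 6) = -2*(5 + j²)/(6 + B))
4080*L(-3, -5) = 4080*(2*(-5 - 1*(-5)²)/(6 - 3)) = 4080*(2*(-5 - 1*25)/3) = 4080*(2*(⅓)*(-5 - 25)) = 4080*(2*(⅓)*(-30)) = 4080*(-20) = -81600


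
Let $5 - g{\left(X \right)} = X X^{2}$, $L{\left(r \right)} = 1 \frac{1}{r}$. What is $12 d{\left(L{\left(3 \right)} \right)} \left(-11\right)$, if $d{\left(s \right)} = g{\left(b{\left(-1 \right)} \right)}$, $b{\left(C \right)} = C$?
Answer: $-792$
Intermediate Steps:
$L{\left(r \right)} = \frac{1}{r}$
$g{\left(X \right)} = 5 - X^{3}$ ($g{\left(X \right)} = 5 - X X^{2} = 5 - X^{3}$)
$d{\left(s \right)} = 6$ ($d{\left(s \right)} = 5 - \left(-1\right)^{3} = 5 - -1 = 5 + 1 = 6$)
$12 d{\left(L{\left(3 \right)} \right)} \left(-11\right) = 12 \cdot 6 \left(-11\right) = 72 \left(-11\right) = -792$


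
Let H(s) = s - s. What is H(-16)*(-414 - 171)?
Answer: 0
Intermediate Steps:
H(s) = 0
H(-16)*(-414 - 171) = 0*(-414 - 171) = 0*(-585) = 0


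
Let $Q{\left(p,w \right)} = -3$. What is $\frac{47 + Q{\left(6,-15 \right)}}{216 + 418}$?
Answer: $\frac{22}{317} \approx 0.069401$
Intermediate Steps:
$\frac{47 + Q{\left(6,-15 \right)}}{216 + 418} = \frac{47 - 3}{216 + 418} = \frac{44}{634} = 44 \cdot \frac{1}{634} = \frac{22}{317}$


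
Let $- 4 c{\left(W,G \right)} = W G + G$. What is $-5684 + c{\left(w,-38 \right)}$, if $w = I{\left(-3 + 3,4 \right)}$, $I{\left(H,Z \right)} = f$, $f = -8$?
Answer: $- \frac{11501}{2} \approx -5750.5$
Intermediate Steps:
$I{\left(H,Z \right)} = -8$
$w = -8$
$c{\left(W,G \right)} = - \frac{G}{4} - \frac{G W}{4}$ ($c{\left(W,G \right)} = - \frac{W G + G}{4} = - \frac{G W + G}{4} = - \frac{G + G W}{4} = - \frac{G}{4} - \frac{G W}{4}$)
$-5684 + c{\left(w,-38 \right)} = -5684 - - \frac{19 \left(1 - 8\right)}{2} = -5684 - \left(- \frac{19}{2}\right) \left(-7\right) = -5684 - \frac{133}{2} = - \frac{11501}{2}$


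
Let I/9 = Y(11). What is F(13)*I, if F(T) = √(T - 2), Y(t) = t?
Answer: 99*√11 ≈ 328.35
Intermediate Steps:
I = 99 (I = 9*11 = 99)
F(T) = √(-2 + T)
F(13)*I = √(-2 + 13)*99 = √11*99 = 99*√11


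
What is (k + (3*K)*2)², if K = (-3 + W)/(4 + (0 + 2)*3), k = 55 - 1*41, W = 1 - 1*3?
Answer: 121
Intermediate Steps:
W = -2 (W = 1 - 3 = -2)
k = 14 (k = 55 - 41 = 14)
K = -½ (K = (-3 - 2)/(4 + (0 + 2)*3) = -5/(4 + 2*3) = -5/(4 + 6) = -5/10 = -5*⅒ = -½ ≈ -0.50000)
(k + (3*K)*2)² = (14 + (3*(-½))*2)² = (14 - 3/2*2)² = (14 - 3)² = 11² = 121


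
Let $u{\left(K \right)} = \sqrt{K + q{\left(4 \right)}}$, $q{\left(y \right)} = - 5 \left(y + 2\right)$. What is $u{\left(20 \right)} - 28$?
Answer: $-28 + i \sqrt{10} \approx -28.0 + 3.1623 i$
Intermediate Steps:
$q{\left(y \right)} = -10 - 5 y$ ($q{\left(y \right)} = - 5 \left(2 + y\right) = -10 - 5 y$)
$u{\left(K \right)} = \sqrt{-30 + K}$ ($u{\left(K \right)} = \sqrt{K - 30} = \sqrt{-30 + K}$)
$u{\left(20 \right)} - 28 = \sqrt{-30 + 20} - 28 = \sqrt{-10} - 28 = i \sqrt{10} - 28 = -28 + i \sqrt{10}$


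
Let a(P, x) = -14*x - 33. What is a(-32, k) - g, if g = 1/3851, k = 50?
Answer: -2822784/3851 ≈ -733.00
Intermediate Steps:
g = 1/3851 ≈ 0.00025967
a(P, x) = -33 - 14*x
a(-32, k) - g = (-33 - 14*50) - 1*1/3851 = (-33 - 700) - 1/3851 = -733 - 1/3851 = -2822784/3851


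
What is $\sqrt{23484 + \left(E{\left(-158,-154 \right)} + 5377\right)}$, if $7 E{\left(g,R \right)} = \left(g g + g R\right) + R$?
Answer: $\frac{\sqrt{1758183}}{7} \approx 189.42$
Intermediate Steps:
$E{\left(g,R \right)} = \frac{R}{7} + \frac{g^{2}}{7} + \frac{R g}{7}$ ($E{\left(g,R \right)} = \frac{\left(g g + g R\right) + R}{7} = \frac{\left(g^{2} + R g\right) + R}{7} = \frac{R + g^{2} + R g}{7} = \frac{R}{7} + \frac{g^{2}}{7} + \frac{R g}{7}$)
$\sqrt{23484 + \left(E{\left(-158,-154 \right)} + 5377\right)} = \sqrt{23484 + \left(\left(\frac{1}{7} \left(-154\right) + \frac{\left(-158\right)^{2}}{7} + \frac{1}{7} \left(-154\right) \left(-158\right)\right) + 5377\right)} = \sqrt{23484 + \left(\left(-22 + \frac{1}{7} \cdot 24964 + 3476\right) + 5377\right)} = \sqrt{23484 + \left(\left(-22 + \frac{24964}{7} + 3476\right) + 5377\right)} = \sqrt{23484 + \left(\frac{49142}{7} + 5377\right)} = \sqrt{23484 + \frac{86781}{7}} = \sqrt{\frac{251169}{7}} = \frac{\sqrt{1758183}}{7}$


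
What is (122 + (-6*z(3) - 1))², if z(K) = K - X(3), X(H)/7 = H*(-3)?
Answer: 75625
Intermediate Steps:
X(H) = -21*H (X(H) = 7*(H*(-3)) = 7*(-3*H) = -21*H)
z(K) = 63 + K (z(K) = K - (-21)*3 = K - 1*(-63) = K + 63 = 63 + K)
(122 + (-6*z(3) - 1))² = (122 + (-6*(63 + 3) - 1))² = (122 + (-6*66 - 1))² = (122 + (-396 - 1))² = (122 - 397)² = (-275)² = 75625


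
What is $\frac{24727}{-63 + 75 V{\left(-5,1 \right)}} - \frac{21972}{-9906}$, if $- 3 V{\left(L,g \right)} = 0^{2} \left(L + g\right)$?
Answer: $- \frac{40593571}{104013} \approx -390.27$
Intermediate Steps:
$V{\left(L,g \right)} = 0$ ($V{\left(L,g \right)} = - \frac{0^{2} \left(L + g\right)}{3} = - \frac{0 \left(L + g\right)}{3} = \left(- \frac{1}{3}\right) 0 = 0$)
$\frac{24727}{-63 + 75 V{\left(-5,1 \right)}} - \frac{21972}{-9906} = \frac{24727}{-63 + 75 \cdot 0} - \frac{21972}{-9906} = \frac{24727}{-63 + 0} - - \frac{3662}{1651} = \frac{24727}{-63} + \frac{3662}{1651} = 24727 \left(- \frac{1}{63}\right) + \frac{3662}{1651} = - \frac{24727}{63} + \frac{3662}{1651} = - \frac{40593571}{104013}$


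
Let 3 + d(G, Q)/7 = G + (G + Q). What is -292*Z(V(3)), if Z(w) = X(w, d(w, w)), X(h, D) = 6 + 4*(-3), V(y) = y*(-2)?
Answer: 1752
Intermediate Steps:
V(y) = -2*y
d(G, Q) = -21 + 7*Q + 14*G (d(G, Q) = -21 + 7*(G + (G + Q)) = -21 + 7*(Q + 2*G) = -21 + (7*Q + 14*G) = -21 + 7*Q + 14*G)
X(h, D) = -6 (X(h, D) = 6 - 12 = -6)
Z(w) = -6
-292*Z(V(3)) = -292*(-6) = 1752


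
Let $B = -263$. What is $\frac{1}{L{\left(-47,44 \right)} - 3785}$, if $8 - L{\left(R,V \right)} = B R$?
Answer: $- \frac{1}{16138} \approx -6.1966 \cdot 10^{-5}$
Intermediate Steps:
$L{\left(R,V \right)} = 8 + 263 R$ ($L{\left(R,V \right)} = 8 - - 263 R = 8 + 263 R$)
$\frac{1}{L{\left(-47,44 \right)} - 3785} = \frac{1}{\left(8 + 263 \left(-47\right)\right) - 3785} = \frac{1}{\left(8 - 12361\right) - 3785} = \frac{1}{-12353 - 3785} = \frac{1}{-16138} = - \frac{1}{16138}$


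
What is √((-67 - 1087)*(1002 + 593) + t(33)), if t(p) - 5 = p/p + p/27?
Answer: I*√16565605/3 ≈ 1356.7*I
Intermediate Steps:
t(p) = 6 + p/27 (t(p) = 5 + (p/p + p/27) = 5 + (1 + p*(1/27)) = 5 + (1 + p/27) = 6 + p/27)
√((-67 - 1087)*(1002 + 593) + t(33)) = √((-67 - 1087)*(1002 + 593) + (6 + (1/27)*33)) = √(-1154*1595 + (6 + 11/9)) = √(-1840630 + 65/9) = √(-16565605/9) = I*√16565605/3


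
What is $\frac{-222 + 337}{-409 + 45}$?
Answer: $- \frac{115}{364} \approx -0.31593$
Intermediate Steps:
$\frac{-222 + 337}{-409 + 45} = \frac{115}{-364} = 115 \left(- \frac{1}{364}\right) = - \frac{115}{364}$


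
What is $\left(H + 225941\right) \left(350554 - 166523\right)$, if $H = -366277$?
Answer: $-25826174416$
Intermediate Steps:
$\left(H + 225941\right) \left(350554 - 166523\right) = \left(-366277 + 225941\right) \left(350554 - 166523\right) = \left(-140336\right) 184031 = -25826174416$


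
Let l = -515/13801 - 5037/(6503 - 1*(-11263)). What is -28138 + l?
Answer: -2299731511745/81729522 ≈ -28138.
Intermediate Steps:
l = -26221709/81729522 (l = -515*1/13801 - 5037/(6503 + 11263) = -515/13801 - 5037/17766 = -515/13801 - 5037*1/17766 = -515/13801 - 1679/5922 = -26221709/81729522 ≈ -0.32084)
-28138 + l = -28138 - 26221709/81729522 = -2299731511745/81729522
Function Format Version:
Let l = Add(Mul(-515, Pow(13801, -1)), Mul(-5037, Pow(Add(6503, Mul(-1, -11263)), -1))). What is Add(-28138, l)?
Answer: Rational(-2299731511745, 81729522) ≈ -28138.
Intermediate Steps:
l = Rational(-26221709, 81729522) (l = Add(Mul(-515, Rational(1, 13801)), Mul(-5037, Pow(Add(6503, 11263), -1))) = Add(Rational(-515, 13801), Mul(-5037, Pow(17766, -1))) = Add(Rational(-515, 13801), Mul(-5037, Rational(1, 17766))) = Add(Rational(-515, 13801), Rational(-1679, 5922)) = Rational(-26221709, 81729522) ≈ -0.32084)
Add(-28138, l) = Add(-28138, Rational(-26221709, 81729522)) = Rational(-2299731511745, 81729522)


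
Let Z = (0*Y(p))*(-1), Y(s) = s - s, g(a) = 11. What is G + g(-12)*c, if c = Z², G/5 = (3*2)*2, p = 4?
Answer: 60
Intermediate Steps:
Y(s) = 0
G = 60 (G = 5*((3*2)*2) = 5*(6*2) = 5*12 = 60)
Z = 0 (Z = (0*0)*(-1) = 0*(-1) = 0)
c = 0 (c = 0² = 0)
G + g(-12)*c = 60 + 11*0 = 60 + 0 = 60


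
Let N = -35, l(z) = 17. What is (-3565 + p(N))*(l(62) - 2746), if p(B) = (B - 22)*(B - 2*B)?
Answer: 15173240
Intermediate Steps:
p(B) = -B*(-22 + B) (p(B) = (-22 + B)*(-B) = -B*(-22 + B))
(-3565 + p(N))*(l(62) - 2746) = (-3565 - 35*(22 - 1*(-35)))*(17 - 2746) = (-3565 - 35*(22 + 35))*(-2729) = (-3565 - 35*57)*(-2729) = (-3565 - 1995)*(-2729) = -5560*(-2729) = 15173240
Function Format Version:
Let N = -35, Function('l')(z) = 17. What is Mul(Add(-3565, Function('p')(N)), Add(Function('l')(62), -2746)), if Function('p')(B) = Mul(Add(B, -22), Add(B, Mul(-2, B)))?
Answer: 15173240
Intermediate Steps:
Function('p')(B) = Mul(-1, B, Add(-22, B)) (Function('p')(B) = Mul(Add(-22, B), Mul(-1, B)) = Mul(-1, B, Add(-22, B)))
Mul(Add(-3565, Function('p')(N)), Add(Function('l')(62), -2746)) = Mul(Add(-3565, Mul(-35, Add(22, Mul(-1, -35)))), Add(17, -2746)) = Mul(Add(-3565, Mul(-35, Add(22, 35))), -2729) = Mul(Add(-3565, Mul(-35, 57)), -2729) = Mul(Add(-3565, -1995), -2729) = Mul(-5560, -2729) = 15173240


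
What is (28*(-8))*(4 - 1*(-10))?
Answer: -3136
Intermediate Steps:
(28*(-8))*(4 - 1*(-10)) = -224*(4 + 10) = -224*14 = -3136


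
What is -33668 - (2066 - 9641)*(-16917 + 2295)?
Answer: -110795318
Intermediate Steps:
-33668 - (2066 - 9641)*(-16917 + 2295) = -33668 - (-7575)*(-14622) = -33668 - 1*110761650 = -33668 - 110761650 = -110795318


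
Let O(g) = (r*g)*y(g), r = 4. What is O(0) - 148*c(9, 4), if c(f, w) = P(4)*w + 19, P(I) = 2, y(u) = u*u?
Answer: -3996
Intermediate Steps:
y(u) = u²
O(g) = 4*g³ (O(g) = (4*g)*g² = 4*g³)
c(f, w) = 19 + 2*w (c(f, w) = 2*w + 19 = 19 + 2*w)
O(0) - 148*c(9, 4) = 4*0³ - 148*(19 + 2*4) = 4*0 - 148*(19 + 8) = 0 - 148*27 = 0 - 3996 = -3996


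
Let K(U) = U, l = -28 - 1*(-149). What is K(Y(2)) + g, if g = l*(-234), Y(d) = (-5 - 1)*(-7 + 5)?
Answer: -28302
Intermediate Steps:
l = 121 (l = -28 + 149 = 121)
Y(d) = 12 (Y(d) = -6*(-2) = 12)
g = -28314 (g = 121*(-234) = -28314)
K(Y(2)) + g = 12 - 28314 = -28302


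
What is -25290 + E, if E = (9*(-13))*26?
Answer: -28332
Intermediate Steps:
E = -3042 (E = -117*26 = -3042)
-25290 + E = -25290 - 3042 = -28332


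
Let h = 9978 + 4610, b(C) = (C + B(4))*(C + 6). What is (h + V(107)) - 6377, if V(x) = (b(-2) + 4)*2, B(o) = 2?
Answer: 8219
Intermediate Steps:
b(C) = (2 + C)*(6 + C) (b(C) = (C + 2)*(C + 6) = (2 + C)*(6 + C))
V(x) = 8 (V(x) = ((12 + (-2)² + 8*(-2)) + 4)*2 = ((12 + 4 - 16) + 4)*2 = (0 + 4)*2 = 4*2 = 8)
h = 14588
(h + V(107)) - 6377 = (14588 + 8) - 6377 = 14596 - 6377 = 8219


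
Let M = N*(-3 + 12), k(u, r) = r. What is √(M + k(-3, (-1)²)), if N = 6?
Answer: √55 ≈ 7.4162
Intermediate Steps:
M = 54 (M = 6*(-3 + 12) = 6*9 = 54)
√(M + k(-3, (-1)²)) = √(54 + (-1)²) = √(54 + 1) = √55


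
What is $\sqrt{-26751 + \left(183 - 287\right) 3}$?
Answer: $3 i \sqrt{3007} \approx 164.51 i$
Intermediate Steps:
$\sqrt{-26751 + \left(183 - 287\right) 3} = \sqrt{-26751 - 312} = \sqrt{-27063} = 3 i \sqrt{3007}$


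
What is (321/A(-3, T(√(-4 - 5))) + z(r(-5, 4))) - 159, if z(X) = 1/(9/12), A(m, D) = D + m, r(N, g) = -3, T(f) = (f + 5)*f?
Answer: -20677/123 - 535*I/41 ≈ -168.11 - 13.049*I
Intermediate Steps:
T(f) = f*(5 + f) (T(f) = (5 + f)*f = f*(5 + f))
z(X) = 4/3 (z(X) = 1/(9*(1/12)) = 1/(¾) = 4/3)
(321/A(-3, T(√(-4 - 5))) + z(r(-5, 4))) - 159 = (321/(√(-4 - 5)*(5 + √(-4 - 5)) - 3) + 4/3) - 159 = (321/(√(-9)*(5 + √(-9)) - 3) + 4/3) - 159 = (321/((3*I)*(5 + 3*I) - 3) + 4/3) - 159 = (321/(3*I*(5 + 3*I) - 3) + 4/3) - 159 = (321/(-3 + 3*I*(5 + 3*I)) + 4/3) - 159 = (4/3 + 321/(-3 + 3*I*(5 + 3*I))) - 159 = -473/3 + 321/(-3 + 3*I*(5 + 3*I))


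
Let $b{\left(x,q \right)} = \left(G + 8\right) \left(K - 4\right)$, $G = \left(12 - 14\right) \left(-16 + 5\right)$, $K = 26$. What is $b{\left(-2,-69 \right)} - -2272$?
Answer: $2932$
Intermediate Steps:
$G = 22$ ($G = \left(-2\right) \left(-11\right) = 22$)
$b{\left(x,q \right)} = 660$ ($b{\left(x,q \right)} = \left(22 + 8\right) \left(26 - 4\right) = 30 \cdot 22 = 660$)
$b{\left(-2,-69 \right)} - -2272 = 660 - -2272 = 660 + 2272 = 2932$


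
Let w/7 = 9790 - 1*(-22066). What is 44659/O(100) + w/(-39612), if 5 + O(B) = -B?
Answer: -149370539/346605 ≈ -430.95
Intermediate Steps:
O(B) = -5 - B
w = 222992 (w = 7*(9790 - 1*(-22066)) = 7*(9790 + 22066) = 7*31856 = 222992)
44659/O(100) + w/(-39612) = 44659/(-5 - 1*100) + 222992/(-39612) = 44659/(-5 - 100) + 222992*(-1/39612) = 44659/(-105) - 55748/9903 = 44659*(-1/105) - 55748/9903 = -44659/105 - 55748/9903 = -149370539/346605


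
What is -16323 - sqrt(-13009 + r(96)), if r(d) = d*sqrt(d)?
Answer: -16323 - I*sqrt(13009 - 384*sqrt(6)) ≈ -16323.0 - 109.86*I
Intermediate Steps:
r(d) = d**(3/2)
-16323 - sqrt(-13009 + r(96)) = -16323 - sqrt(-13009 + 96**(3/2)) = -16323 - sqrt(-13009 + 384*sqrt(6))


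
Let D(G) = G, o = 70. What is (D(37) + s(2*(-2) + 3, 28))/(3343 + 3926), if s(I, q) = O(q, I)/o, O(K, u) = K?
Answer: 187/36345 ≈ 0.0051451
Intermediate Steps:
s(I, q) = q/70
(D(37) + s(2*(-2) + 3, 28))/(3343 + 3926) = (37 + (1/70)*28)/(3343 + 3926) = (37 + 2/5)/7269 = (187/5)*(1/7269) = 187/36345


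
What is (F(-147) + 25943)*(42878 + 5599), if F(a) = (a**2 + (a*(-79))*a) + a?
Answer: -80457567762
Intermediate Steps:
F(a) = a - 78*a**2 (F(a) = (a**2 + (-79*a)*a) + a = (a**2 - 79*a**2) + a = -78*a**2 + a = a - 78*a**2)
(F(-147) + 25943)*(42878 + 5599) = (-147*(1 - 78*(-147)) + 25943)*(42878 + 5599) = (-147*(1 + 11466) + 25943)*48477 = (-147*11467 + 25943)*48477 = (-1685649 + 25943)*48477 = -1659706*48477 = -80457567762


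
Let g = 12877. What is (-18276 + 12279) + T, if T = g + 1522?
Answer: 8402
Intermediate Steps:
T = 14399 (T = 12877 + 1522 = 14399)
(-18276 + 12279) + T = (-18276 + 12279) + 14399 = -5997 + 14399 = 8402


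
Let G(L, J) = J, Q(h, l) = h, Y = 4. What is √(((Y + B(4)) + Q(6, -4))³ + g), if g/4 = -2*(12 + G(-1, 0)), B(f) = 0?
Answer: 2*√226 ≈ 30.067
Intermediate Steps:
g = -96 (g = 4*(-2*(12 + 0)) = 4*(-2*12) = 4*(-24) = -96)
√(((Y + B(4)) + Q(6, -4))³ + g) = √(((4 + 0) + 6)³ - 96) = √((4 + 6)³ - 96) = √(10³ - 96) = √(1000 - 96) = √904 = 2*√226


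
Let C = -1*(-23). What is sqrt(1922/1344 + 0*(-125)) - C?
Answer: -23 + 31*sqrt(42)/168 ≈ -21.804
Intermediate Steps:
C = 23
sqrt(1922/1344 + 0*(-125)) - C = sqrt(1922/1344 + 0*(-125)) - 1*23 = sqrt(1922*(1/1344) + 0) - 23 = sqrt(961/672 + 0) - 23 = sqrt(961/672) - 23 = 31*sqrt(42)/168 - 23 = -23 + 31*sqrt(42)/168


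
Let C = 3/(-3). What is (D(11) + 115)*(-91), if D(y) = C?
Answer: -10374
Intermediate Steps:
C = -1 (C = 3*(-⅓) = -1)
D(y) = -1
(D(11) + 115)*(-91) = (-1 + 115)*(-91) = 114*(-91) = -10374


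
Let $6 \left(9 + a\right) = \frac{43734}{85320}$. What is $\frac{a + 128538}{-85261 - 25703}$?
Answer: $- \frac{10966101569}{9467448480} \approx -1.1583$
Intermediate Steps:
$a = - \frac{760591}{85320}$ ($a = -9 + \frac{43734 \cdot \frac{1}{85320}}{6} = -9 + \frac{1}{6} \cdot \frac{7289}{14220} = -9 + \frac{7289}{85320} = - \frac{760591}{85320} \approx -8.9146$)
$\frac{a + 128538}{-85261 - 25703} = \frac{- \frac{760591}{85320} + 128538}{-85261 - 25703} = \frac{10966101569}{85320 \left(-110964\right)} = \frac{10966101569}{85320} \left(- \frac{1}{110964}\right) = - \frac{10966101569}{9467448480}$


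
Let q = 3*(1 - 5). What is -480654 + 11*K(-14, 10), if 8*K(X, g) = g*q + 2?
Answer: -1923265/4 ≈ -4.8082e+5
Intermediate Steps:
q = -12 (q = 3*(-4) = -12)
K(X, g) = ¼ - 3*g/2 (K(X, g) = (g*(-12) + 2)/8 = (-12*g + 2)/8 = (2 - 12*g)/8 = ¼ - 3*g/2)
-480654 + 11*K(-14, 10) = -480654 + 11*(¼ - 3/2*10) = -480654 + 11*(¼ - 15) = -480654 + 11*(-59/4) = -480654 - 649/4 = -1923265/4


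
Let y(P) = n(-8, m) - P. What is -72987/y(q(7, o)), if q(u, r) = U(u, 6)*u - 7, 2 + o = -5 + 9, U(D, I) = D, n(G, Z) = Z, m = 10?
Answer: 72987/32 ≈ 2280.8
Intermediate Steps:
o = 2 (o = -2 + (-5 + 9) = -2 + 4 = 2)
q(u, r) = -7 + u² (q(u, r) = u*u - 7 = u² - 7 = -7 + u²)
y(P) = 10 - P
-72987/y(q(7, o)) = -72987/(10 - (-7 + 7²)) = -72987/(10 - (-7 + 49)) = -72987/(10 - 1*42) = -72987/(10 - 42) = -72987/(-32) = -72987*(-1/32) = 72987/32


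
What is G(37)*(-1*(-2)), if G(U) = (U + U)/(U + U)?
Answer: 2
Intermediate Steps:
G(U) = 1 (G(U) = (2*U)/((2*U)) = (2*U)*(1/(2*U)) = 1)
G(37)*(-1*(-2)) = 1*(-1*(-2)) = 1*2 = 2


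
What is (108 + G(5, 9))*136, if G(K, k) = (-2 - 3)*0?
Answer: 14688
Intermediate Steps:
G(K, k) = 0 (G(K, k) = -5*0 = 0)
(108 + G(5, 9))*136 = (108 + 0)*136 = 108*136 = 14688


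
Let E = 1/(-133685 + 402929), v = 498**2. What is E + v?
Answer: 66773588977/269244 ≈ 2.4800e+5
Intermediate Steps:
v = 248004
E = 1/269244 ≈ 3.7141e-6
E + v = 1/269244 + 248004 = 66773588977/269244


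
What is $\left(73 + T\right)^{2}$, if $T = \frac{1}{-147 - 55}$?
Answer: $\frac{217415025}{40804} \approx 5328.3$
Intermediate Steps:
$T = - \frac{1}{202}$ ($T = \frac{1}{-202} = - \frac{1}{202} \approx -0.0049505$)
$\left(73 + T\right)^{2} = \left(73 - \frac{1}{202}\right)^{2} = \left(\frac{14745}{202}\right)^{2} = \frac{217415025}{40804}$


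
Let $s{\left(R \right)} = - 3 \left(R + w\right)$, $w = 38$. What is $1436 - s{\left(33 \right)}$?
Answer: $1649$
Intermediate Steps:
$s{\left(R \right)} = -114 - 3 R$ ($s{\left(R \right)} = - 3 \left(R + 38\right) = - 3 \left(38 + R\right) = -114 - 3 R$)
$1436 - s{\left(33 \right)} = 1436 - \left(-114 - 99\right) = 1436 - -213 = 1436 + 213 = 1649$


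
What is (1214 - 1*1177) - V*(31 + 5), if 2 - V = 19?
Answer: 649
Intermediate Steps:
V = -17 (V = 2 - 1*19 = 2 - 19 = -17)
(1214 - 1*1177) - V*(31 + 5) = (1214 - 1*1177) - (-17)*(31 + 5) = (1214 - 1177) - (-17)*36 = 37 - 1*(-612) = 37 + 612 = 649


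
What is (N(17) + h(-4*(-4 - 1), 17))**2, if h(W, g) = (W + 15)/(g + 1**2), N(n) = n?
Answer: 116281/324 ≈ 358.89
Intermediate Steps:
h(W, g) = (15 + W)/(1 + g) (h(W, g) = (15 + W)/(g + 1) = (15 + W)/(1 + g))
(N(17) + h(-4*(-4 - 1), 17))**2 = (17 + (15 - 4*(-4 - 1))/(1 + 17))**2 = (17 + (15 - 4*(-5))/18)**2 = (17 + (15 + 20)/18)**2 = (17 + (1/18)*35)**2 = (17 + 35/18)**2 = (341/18)**2 = 116281/324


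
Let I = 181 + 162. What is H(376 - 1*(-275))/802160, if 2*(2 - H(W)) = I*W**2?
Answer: -145363739/1604320 ≈ -90.608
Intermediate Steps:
I = 343
H(W) = 2 - 343*W**2/2
H(376 - 1*(-275))/802160 = (2 - 343*(376 - 1*(-275))**2/2)/802160 = (2 - 343*(376 + 275)**2/2)*(1/802160) = (2 - 343/2*651**2)*(1/802160) = (2 - 343/2*423801)*(1/802160) = (2 - 145363743/2)*(1/802160) = -145363739/2*1/802160 = -145363739/1604320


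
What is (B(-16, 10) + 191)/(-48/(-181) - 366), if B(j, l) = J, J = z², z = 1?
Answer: -5792/11033 ≈ -0.52497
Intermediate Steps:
J = 1 (J = 1² = 1)
B(j, l) = 1
(B(-16, 10) + 191)/(-48/(-181) - 366) = (1 + 191)/(-48/(-181) - 366) = 192/(-48*(-1/181) - 366) = 192/(48/181 - 366) = 192/(-66198/181) = 192*(-181/66198) = -5792/11033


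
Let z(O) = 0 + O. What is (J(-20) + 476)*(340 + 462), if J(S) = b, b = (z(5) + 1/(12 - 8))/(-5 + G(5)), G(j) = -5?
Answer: 7626619/20 ≈ 3.8133e+5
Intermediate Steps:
z(O) = O
b = -21/40 (b = (5 + 1/(12 - 8))/(-5 - 5) = (5 + 1/4)/(-10) = (5 + ¼)*(-⅒) = (21/4)*(-⅒) = -21/40 ≈ -0.52500)
J(S) = -21/40
(J(-20) + 476)*(340 + 462) = (-21/40 + 476)*(340 + 462) = (19019/40)*802 = 7626619/20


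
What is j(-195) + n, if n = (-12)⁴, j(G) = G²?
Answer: 58761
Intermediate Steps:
n = 20736
j(-195) + n = (-195)² + 20736 = 38025 + 20736 = 58761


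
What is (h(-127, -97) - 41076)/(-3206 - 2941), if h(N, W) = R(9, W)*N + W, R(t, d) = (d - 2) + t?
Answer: 29743/6147 ≈ 4.8386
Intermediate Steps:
R(t, d) = -2 + d + t (R(t, d) = (-2 + d) + t = -2 + d + t)
h(N, W) = W + N*(7 + W) (h(N, W) = (-2 + W + 9)*N + W = (7 + W)*N + W = N*(7 + W) + W = W + N*(7 + W))
(h(-127, -97) - 41076)/(-3206 - 2941) = ((-97 - 127*(7 - 97)) - 41076)/(-3206 - 2941) = ((-97 - 127*(-90)) - 41076)/(-6147) = ((-97 + 11430) - 41076)*(-1/6147) = (11333 - 41076)*(-1/6147) = -29743*(-1/6147) = 29743/6147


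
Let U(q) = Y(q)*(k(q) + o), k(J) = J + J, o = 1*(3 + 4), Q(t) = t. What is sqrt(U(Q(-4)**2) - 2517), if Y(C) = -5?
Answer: 2*I*sqrt(678) ≈ 52.077*I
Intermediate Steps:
o = 7 (o = 1*7 = 7)
k(J) = 2*J
U(q) = -35 - 10*q (U(q) = -5*(2*q + 7) = -5*(7 + 2*q) = -35 - 10*q)
sqrt(U(Q(-4)**2) - 2517) = sqrt((-35 - 10*(-4)**2) - 2517) = sqrt((-35 - 10*16) - 2517) = sqrt((-35 - 160) - 2517) = sqrt(-195 - 2517) = sqrt(-2712) = 2*I*sqrt(678)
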